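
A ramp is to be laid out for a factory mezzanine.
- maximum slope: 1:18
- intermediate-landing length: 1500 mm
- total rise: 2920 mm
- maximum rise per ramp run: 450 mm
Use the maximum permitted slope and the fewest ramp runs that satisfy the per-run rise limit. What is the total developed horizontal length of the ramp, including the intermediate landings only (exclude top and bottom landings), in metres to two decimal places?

At most 450 each: 2920/450 = 6.49, giving 7 ramp runs. That means 6 intermediate landings.
Ramp run (horizontal) at 1:18: 2920 × 18 = 52560 mm.
Intermediate landings: 6 × 1500 = 9000 mm.
Total developed length = 52560 + 9000 = 61560 mm.
= 61.56 m.

61.56 m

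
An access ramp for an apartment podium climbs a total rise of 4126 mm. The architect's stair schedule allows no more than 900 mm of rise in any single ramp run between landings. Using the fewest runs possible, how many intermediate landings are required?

4 intermediate landings

4126 / 900 = 4.584 → round up to 5 ramp runs.
5 runs are separated by 4 intermediate landings.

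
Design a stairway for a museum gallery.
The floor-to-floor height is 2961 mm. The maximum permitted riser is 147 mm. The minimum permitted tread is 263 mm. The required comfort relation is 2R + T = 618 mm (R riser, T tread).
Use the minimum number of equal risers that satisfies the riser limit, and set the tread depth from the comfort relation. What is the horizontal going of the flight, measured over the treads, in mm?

2961 / 147 = 20.14, so 21 risers are needed.
R = 2961 ÷ 21 = 141 mm.
T = 618 − 2·141 = 336 mm, which satisfies the 263 mm minimum.
Treads = 21 − 1 = 20; going = 20 × 336 = 6720 mm.

6720 mm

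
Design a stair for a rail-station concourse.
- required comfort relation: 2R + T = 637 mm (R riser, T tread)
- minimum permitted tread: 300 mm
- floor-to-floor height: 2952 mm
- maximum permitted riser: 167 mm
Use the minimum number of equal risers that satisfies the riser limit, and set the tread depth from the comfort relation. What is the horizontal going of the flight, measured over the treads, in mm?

5253 mm

2952 / 167 = 17.677 → round up to 18 risers.
Riser R = 2952 / 18 = 164 mm, within the 167 mm limit.
From 2R + T = 637: T = 637 − 328 = 309 mm.
18 risers give 17 treads; going = 17 × 309 = 5253 mm.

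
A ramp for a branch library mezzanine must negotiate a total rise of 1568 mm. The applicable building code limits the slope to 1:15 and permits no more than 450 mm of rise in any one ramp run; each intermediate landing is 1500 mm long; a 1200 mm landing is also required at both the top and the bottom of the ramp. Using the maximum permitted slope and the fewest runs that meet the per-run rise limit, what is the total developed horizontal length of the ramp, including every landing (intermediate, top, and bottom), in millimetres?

30420 mm

At most 450 each: 1568/450 = 3.48, giving 4 ramp runs. That means 3 intermediate landings.
Horizontal run for 1568 mm of rise at 1:15 is 1568 × 15 = 23520 mm.
3 intermediate landings contribute 3 × 1500 = 4500 mm.
Top and bottom landings: 2 × 1200 = 2400 mm.
Total = 23520 + 4500 + 2400 = 30420 mm.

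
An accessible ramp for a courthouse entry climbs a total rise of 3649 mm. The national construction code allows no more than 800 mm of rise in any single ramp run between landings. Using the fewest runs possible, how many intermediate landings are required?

At most 800 each: 3649/800 = 4.56, giving 5 ramp runs.
5 runs are separated by 4 intermediate landings.

4 intermediate landings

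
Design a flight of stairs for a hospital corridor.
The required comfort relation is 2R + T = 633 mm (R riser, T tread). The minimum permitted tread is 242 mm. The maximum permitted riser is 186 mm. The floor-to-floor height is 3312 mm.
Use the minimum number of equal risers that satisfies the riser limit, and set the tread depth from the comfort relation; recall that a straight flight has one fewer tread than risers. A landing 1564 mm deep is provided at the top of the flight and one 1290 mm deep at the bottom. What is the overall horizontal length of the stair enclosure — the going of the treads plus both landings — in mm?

7359 mm

3312 / 186 = 17.81, so 18 risers are needed.
Riser R = 3312 / 18 = 184 mm, within the 186 mm limit.
T = 633 − 2·184 = 265 mm, which satisfies the 242 mm minimum.
Treads = 18 − 1 = 17; going = 17 × 265 = 4505 mm.
Enclosure = 4505 + 1564 + 1290 = 7359 mm.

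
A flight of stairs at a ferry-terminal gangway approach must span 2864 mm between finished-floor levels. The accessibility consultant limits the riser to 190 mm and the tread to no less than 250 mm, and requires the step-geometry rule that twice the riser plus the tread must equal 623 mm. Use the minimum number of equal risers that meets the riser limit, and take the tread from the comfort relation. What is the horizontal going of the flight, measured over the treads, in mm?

2864 / 190 = 15.07, so 16 risers are needed.
Riser R = 2864 / 16 = 179 mm, within the 190 mm limit.
Tread T = 623 − 2 × 179 = 265 mm (≥ 250 mm).
Treads = 16 − 1 = 15; going = 15 × 265 = 3975 mm.

3975 mm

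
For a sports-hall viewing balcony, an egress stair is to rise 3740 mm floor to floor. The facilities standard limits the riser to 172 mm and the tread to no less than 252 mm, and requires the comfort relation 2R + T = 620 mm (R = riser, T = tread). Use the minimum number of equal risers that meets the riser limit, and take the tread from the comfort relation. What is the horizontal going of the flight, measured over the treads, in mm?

5880 mm

⌈3740/172⌉ = 22 risers.
Each riser is 3740/22 = 170 mm (≤ 172 mm).
T = 620 − 2·170 = 280 mm, which satisfies the 252 mm minimum.
Treads = 22 − 1 = 21; going = 21 × 280 = 5880 mm.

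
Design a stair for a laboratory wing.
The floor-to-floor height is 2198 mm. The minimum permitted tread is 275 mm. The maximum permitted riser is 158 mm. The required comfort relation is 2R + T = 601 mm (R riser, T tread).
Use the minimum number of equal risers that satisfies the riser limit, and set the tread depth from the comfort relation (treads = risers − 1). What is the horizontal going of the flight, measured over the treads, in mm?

3731 mm

2198 / 158 = 13.91, so 14 risers are needed.
Riser R = 2198 / 14 = 157 mm, within the 158 mm limit.
From 2R + T = 601: T = 601 − 314 = 287 mm.
14 risers give 13 treads; going = 13 × 287 = 3731 mm.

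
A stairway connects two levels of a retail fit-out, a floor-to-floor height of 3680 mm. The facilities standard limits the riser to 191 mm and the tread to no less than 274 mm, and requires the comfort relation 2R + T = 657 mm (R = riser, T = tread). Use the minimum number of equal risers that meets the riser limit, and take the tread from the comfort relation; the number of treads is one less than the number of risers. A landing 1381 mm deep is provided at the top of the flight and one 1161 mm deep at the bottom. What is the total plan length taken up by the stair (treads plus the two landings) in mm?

⌈3680/191⌉ = 20 risers.
Riser R = 3680 / 20 = 184 mm, within the 191 mm limit.
Tread T = 657 − 2 × 184 = 289 mm (≥ 274 mm).
20 risers give 19 treads; going = 19 × 289 = 5491 mm.
Enclosure = 5491 + 1381 + 1161 = 8033 mm.

8033 mm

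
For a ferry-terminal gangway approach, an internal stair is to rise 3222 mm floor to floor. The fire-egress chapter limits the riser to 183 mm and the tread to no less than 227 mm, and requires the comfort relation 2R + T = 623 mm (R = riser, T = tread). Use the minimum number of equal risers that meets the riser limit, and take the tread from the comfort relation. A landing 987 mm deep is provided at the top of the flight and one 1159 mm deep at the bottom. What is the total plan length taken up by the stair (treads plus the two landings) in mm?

3222 / 183 = 17.61, so 18 risers are needed.
Each riser is 3222/18 = 179 mm (≤ 183 mm).
T = 623 − 2·179 = 265 mm, which satisfies the 227 mm minimum.
18 risers give 17 treads; going = 17 × 265 = 4505 mm.
Add landings: 4505 + 987 + 1159 = 6651 mm.

6651 mm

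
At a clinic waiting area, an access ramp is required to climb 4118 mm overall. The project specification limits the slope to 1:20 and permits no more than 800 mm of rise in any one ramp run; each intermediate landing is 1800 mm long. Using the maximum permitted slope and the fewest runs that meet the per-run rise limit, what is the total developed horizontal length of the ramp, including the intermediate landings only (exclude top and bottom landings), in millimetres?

91360 mm

4118 / 800 = 5.15, so 6 ramp runs are needed. That means 5 intermediate landings.
Horizontal run for 4118 mm of rise at 1:20 is 4118 × 20 = 82360 mm.
5 intermediate landings contribute 5 × 1800 = 9000 mm.
Total developed length = 82360 + 9000 = 91360 mm.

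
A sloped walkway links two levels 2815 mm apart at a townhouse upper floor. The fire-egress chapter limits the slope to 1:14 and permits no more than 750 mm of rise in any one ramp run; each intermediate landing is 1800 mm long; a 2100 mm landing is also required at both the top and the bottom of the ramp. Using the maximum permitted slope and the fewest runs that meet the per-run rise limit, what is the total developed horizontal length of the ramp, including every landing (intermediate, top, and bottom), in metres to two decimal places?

At most 750 each: 2815/750 = 3.75, giving 4 ramp runs. That means 3 intermediate landings.
Horizontal run for 2815 mm of rise at 1:14 is 2815 × 14 = 39410 mm.
3 intermediate landings contribute 3 × 1800 = 5400 mm.
Top and bottom landings: 2 × 2100 = 4200 mm.
Total = 39410 + 5400 + 4200 = 49010 mm.
= 49.01 m.

49.01 m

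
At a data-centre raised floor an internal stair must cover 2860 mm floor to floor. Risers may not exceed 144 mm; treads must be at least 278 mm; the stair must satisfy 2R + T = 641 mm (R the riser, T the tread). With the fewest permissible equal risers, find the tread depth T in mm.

2860 / 144 = 19.86, so 20 risers are needed.
Riser R = 2860 / 20 = 143 mm, within the 144 mm limit.
T = 641 − 2·143 = 355 mm, which satisfies the 278 mm minimum.

355 mm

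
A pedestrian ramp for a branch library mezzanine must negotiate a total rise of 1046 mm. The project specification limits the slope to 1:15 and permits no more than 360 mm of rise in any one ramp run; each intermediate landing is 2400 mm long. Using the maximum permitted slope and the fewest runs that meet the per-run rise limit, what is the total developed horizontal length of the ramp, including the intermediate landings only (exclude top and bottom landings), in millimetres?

1046 / 360 = 2.906 → round up to 3 ramp runs. That means 2 intermediate landings.
Ramp run (horizontal) at 1:15: 1046 × 15 = 15690 mm.
Intermediate landings: 2 × 2400 = 4800 mm.
Developed length = 15690 + 4800 = 20490 mm.

20490 mm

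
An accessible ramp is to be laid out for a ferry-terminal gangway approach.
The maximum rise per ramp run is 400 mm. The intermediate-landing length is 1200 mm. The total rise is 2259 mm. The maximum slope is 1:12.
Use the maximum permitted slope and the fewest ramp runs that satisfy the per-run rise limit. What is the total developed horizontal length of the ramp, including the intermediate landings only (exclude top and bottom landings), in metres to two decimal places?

At most 400 each: 2259/400 = 5.65, giving 6 ramp runs. That means 5 intermediate landings.
Ramp run (horizontal) at 1:12: 2259 × 12 = 27108 mm.
Intermediate landings: 5 × 1200 = 6000 mm.
Developed length = 27108 + 6000 = 33108 mm.
= 33.11 m.

33.11 m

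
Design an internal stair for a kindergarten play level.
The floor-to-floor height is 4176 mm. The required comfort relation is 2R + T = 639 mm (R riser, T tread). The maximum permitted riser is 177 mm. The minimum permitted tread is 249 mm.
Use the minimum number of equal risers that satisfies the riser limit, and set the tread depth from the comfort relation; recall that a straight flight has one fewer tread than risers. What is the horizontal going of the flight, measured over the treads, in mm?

At most 177 each: 4176/177 = 23.59, giving 24 risers.
Riser R = 4176 / 24 = 174 mm, within the 177 mm limit.
From 2R + T = 639: T = 639 − 348 = 291 mm.
Going = (24 − 1) × 291 = 6693 mm.

6693 mm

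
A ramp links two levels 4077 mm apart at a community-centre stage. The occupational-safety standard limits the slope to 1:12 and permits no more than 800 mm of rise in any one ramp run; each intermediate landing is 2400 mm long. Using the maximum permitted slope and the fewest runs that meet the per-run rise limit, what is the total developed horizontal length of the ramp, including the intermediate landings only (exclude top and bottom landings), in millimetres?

At most 800 each: 4077/800 = 5.10, giving 6 ramp runs. That means 5 intermediate landings.
Ramp run (horizontal) at 1:12: 4077 × 12 = 48924 mm.
5 intermediate landings contribute 5 × 2400 = 12000 mm.
Developed length = 48924 + 12000 = 60924 mm.

60924 mm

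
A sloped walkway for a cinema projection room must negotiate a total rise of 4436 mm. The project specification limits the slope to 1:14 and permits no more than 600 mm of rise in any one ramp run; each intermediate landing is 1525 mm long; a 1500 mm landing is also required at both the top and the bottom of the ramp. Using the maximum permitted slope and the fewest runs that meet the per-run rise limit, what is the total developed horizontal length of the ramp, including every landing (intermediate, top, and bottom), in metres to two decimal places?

4436 / 600 = 7.393 → round up to 8 ramp runs. That means 7 intermediate landings.
Horizontal run for 4436 mm of rise at 1:14 is 4436 × 14 = 62104 mm.
7 intermediate landings contribute 7 × 1525 = 10675 mm.
Top and bottom landings: 2 × 1500 = 3000 mm.
Total = 62104 + 10675 + 3000 = 75779 mm.
= 75.78 m.

75.78 m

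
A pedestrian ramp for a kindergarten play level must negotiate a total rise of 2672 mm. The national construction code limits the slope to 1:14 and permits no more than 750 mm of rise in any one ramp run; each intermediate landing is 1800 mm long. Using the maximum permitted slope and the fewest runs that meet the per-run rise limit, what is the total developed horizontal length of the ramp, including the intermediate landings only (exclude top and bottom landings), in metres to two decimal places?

⌈2672/750⌉ = 4 ramp runs. That means 3 intermediate landings.
Ramp run (horizontal) at 1:14: 2672 × 14 = 37408 mm.
Intermediate landings: 3 × 1800 = 5400 mm.
Developed length = 37408 + 5400 = 42808 mm.
= 42.81 m.

42.81 m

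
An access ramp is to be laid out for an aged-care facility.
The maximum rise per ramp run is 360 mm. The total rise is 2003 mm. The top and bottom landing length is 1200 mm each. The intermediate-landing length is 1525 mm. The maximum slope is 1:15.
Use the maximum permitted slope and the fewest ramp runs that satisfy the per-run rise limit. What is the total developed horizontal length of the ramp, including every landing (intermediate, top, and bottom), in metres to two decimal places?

40.07 m

⌈2003/360⌉ = 6 ramp runs. That means 5 intermediate landings.
Ramp run (horizontal) at 1:15: 2003 × 15 = 30045 mm.
5 intermediate landings contribute 5 × 1525 = 7625 mm.
Top and bottom landings: 2 × 1200 = 2400 mm.
Total = 30045 + 7625 + 2400 = 40070 mm.
= 40.07 m.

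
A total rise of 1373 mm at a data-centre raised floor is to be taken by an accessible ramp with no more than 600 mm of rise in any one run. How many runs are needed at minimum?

1373 / 600 = 2.29, so 3 ramp runs are needed.

3 runs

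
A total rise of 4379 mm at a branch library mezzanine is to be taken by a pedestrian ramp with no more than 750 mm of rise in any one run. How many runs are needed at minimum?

6 runs

4379 / 750 = 5.84, so 6 ramp runs are needed.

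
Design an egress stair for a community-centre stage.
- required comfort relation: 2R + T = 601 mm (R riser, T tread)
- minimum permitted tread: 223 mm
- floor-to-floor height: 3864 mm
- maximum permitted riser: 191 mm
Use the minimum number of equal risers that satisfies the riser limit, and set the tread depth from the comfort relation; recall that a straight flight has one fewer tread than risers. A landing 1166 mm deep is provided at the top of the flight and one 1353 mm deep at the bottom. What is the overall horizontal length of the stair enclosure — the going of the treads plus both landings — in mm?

7179 mm

3864 / 191 = 20.23, so 21 risers are needed.
R = 3864 ÷ 21 = 184 mm.
Tread T = 601 − 2 × 184 = 233 mm (≥ 223 mm).
Going = (21 − 1) × 233 = 4660 mm.
Enclosure = 4660 + 1166 + 1353 = 7179 mm.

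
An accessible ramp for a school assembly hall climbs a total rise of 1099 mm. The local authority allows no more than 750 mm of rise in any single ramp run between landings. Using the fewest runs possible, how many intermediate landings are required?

⌈1099/750⌉ = 2 ramp runs.
2 runs are separated by 1 intermediate landings.

1 intermediate landings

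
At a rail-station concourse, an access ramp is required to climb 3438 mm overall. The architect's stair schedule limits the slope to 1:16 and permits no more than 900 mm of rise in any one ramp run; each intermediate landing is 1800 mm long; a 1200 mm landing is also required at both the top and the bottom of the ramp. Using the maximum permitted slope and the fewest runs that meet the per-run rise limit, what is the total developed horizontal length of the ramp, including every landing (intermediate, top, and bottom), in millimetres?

62808 mm

At most 900 each: 3438/900 = 3.82, giving 4 ramp runs. That means 3 intermediate landings.
Ramp run (horizontal) at 1:16: 3438 × 16 = 55008 mm.
3 intermediate landings contribute 3 × 1800 = 5400 mm.
Top and bottom landings: 2 × 1200 = 2400 mm.
Total = 55008 + 5400 + 2400 = 62808 mm.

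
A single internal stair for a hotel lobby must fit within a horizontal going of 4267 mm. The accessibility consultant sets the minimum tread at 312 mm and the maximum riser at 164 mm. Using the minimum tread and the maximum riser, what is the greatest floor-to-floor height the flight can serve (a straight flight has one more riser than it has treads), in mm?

4267 / 312 = 13.68, so 13 treads fit.
Risers = treads + 1 = 14.
Maximum height = 14 × 164 = 2296 mm.

2296 mm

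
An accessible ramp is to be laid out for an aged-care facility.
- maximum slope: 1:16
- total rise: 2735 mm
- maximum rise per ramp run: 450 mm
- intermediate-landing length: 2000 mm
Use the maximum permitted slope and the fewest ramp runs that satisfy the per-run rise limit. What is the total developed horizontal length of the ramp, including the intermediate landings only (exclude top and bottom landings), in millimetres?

55760 mm

⌈2735/450⌉ = 7 ramp runs. That means 6 intermediate landings.
Ramp run (horizontal) at 1:16: 2735 × 16 = 43760 mm.
Intermediate landings: 6 × 2000 = 12000 mm.
Total developed length = 43760 + 12000 = 55760 mm.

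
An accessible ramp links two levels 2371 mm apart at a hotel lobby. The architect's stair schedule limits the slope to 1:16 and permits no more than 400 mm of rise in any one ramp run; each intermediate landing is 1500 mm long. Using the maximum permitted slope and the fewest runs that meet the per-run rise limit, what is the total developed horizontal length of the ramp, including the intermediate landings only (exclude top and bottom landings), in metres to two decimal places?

2371 / 400 = 5.928 → round up to 6 ramp runs. That means 5 intermediate landings.
Ramp run (horizontal) at 1:16: 2371 × 16 = 37936 mm.
5 intermediate landings contribute 5 × 1500 = 7500 mm.
Developed length = 37936 + 7500 = 45436 mm.
= 45.44 m.

45.44 m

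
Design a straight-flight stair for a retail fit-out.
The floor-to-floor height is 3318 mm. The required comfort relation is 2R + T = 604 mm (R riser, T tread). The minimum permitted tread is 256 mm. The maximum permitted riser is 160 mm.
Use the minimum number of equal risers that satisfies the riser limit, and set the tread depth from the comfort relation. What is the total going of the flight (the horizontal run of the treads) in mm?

3318 / 160 = 20.74, so 21 risers are needed.
Riser R = 3318 / 21 = 158 mm, within the 160 mm limit.
T = 604 − 2·158 = 288 mm, which satisfies the 256 mm minimum.
Going = (21 − 1) × 288 = 5760 mm.

5760 mm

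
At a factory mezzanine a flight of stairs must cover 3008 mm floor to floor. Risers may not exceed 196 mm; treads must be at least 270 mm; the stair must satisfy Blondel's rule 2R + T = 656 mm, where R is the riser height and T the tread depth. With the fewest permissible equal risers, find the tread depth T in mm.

⌈3008/196⌉ = 16 risers.
R = 3008 ÷ 16 = 188 mm.
Tread T = 656 − 2 × 188 = 280 mm (≥ 270 mm).

280 mm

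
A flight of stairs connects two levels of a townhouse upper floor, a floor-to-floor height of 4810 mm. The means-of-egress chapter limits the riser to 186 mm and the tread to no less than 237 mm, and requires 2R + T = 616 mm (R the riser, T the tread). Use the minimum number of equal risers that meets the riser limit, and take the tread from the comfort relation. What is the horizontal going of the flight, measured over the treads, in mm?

6150 mm

At most 186 each: 4810/186 = 25.86, giving 26 risers.
R = 4810 ÷ 26 = 185 mm.
Tread T = 616 − 2 × 185 = 246 mm (≥ 237 mm).
Going = (26 − 1) × 246 = 6150 mm.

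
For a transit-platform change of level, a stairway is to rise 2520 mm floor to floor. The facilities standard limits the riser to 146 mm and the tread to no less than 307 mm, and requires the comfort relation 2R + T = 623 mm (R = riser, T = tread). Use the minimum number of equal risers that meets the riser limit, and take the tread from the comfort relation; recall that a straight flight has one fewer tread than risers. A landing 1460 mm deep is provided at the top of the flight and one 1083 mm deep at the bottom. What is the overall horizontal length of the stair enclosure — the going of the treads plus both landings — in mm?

At most 146 each: 2520/146 = 17.26, giving 18 risers.
Riser R = 2520 / 18 = 140 mm, within the 146 mm limit.
T = 623 − 2·140 = 343 mm, which satisfies the 307 mm minimum.
Going = (18 − 1) × 343 = 5831 mm.
Add landings: 5831 + 1460 + 1083 = 8374 mm.

8374 mm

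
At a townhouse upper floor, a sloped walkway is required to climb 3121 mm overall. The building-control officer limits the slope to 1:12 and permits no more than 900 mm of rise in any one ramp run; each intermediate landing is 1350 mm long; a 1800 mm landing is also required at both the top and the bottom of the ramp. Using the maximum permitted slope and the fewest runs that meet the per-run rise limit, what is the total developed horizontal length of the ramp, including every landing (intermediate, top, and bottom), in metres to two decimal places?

45.10 m

At most 900 each: 3121/900 = 3.47, giving 4 ramp runs. That means 3 intermediate landings.
Ramp run (horizontal) at 1:12: 3121 × 12 = 37452 mm.
Intermediate landings: 3 × 1350 = 4050 mm.
Top and bottom landings: 2 × 1800 = 3600 mm.
Total = 37452 + 4050 + 3600 = 45102 mm.
= 45.10 m.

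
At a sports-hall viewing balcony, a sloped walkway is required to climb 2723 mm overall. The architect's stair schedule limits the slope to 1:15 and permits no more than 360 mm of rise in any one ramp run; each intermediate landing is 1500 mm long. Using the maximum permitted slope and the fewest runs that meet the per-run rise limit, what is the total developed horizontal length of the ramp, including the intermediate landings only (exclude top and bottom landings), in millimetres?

⌈2723/360⌉ = 8 ramp runs. That means 7 intermediate landings.
Ramp run (horizontal) at 1:15: 2723 × 15 = 40845 mm.
Intermediate landings: 7 × 1500 = 10500 mm.
Total developed length = 40845 + 10500 = 51345 mm.

51345 mm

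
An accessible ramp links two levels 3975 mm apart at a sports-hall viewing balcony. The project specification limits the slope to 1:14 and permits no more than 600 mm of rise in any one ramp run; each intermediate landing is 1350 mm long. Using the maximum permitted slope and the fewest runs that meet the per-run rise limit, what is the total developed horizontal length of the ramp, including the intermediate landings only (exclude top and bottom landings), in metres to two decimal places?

63.75 m

At most 600 each: 3975/600 = 6.62, giving 7 ramp runs. That means 6 intermediate landings.
Ramp run (horizontal) at 1:14: 3975 × 14 = 55650 mm.
Intermediate landings: 6 × 1350 = 8100 mm.
Developed length = 55650 + 8100 = 63750 mm.
= 63.75 m.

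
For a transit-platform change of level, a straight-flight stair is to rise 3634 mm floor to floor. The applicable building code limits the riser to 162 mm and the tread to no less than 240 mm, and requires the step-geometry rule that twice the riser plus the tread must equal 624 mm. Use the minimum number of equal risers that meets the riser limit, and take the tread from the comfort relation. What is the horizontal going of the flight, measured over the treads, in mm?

6776 mm

3634 / 162 = 22.43, so 23 risers are needed.
Each riser is 3634/23 = 158 mm (≤ 162 mm).
Tread T = 624 − 2 × 158 = 308 mm (≥ 240 mm).
23 risers give 22 treads; going = 22 × 308 = 6776 mm.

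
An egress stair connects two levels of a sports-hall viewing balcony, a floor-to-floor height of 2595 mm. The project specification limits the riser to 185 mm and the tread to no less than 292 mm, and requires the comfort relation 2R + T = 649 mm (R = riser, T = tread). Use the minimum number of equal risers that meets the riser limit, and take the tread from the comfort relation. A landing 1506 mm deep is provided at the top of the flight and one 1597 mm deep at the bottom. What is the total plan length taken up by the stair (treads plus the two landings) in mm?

7345 mm

At most 185 each: 2595/185 = 14.03, giving 15 risers.
R = 2595 ÷ 15 = 173 mm.
From 2R + T = 649: T = 649 − 346 = 303 mm.
15 risers give 14 treads; going = 14 × 303 = 4242 mm.
Enclosure = 4242 + 1506 + 1597 = 7345 mm.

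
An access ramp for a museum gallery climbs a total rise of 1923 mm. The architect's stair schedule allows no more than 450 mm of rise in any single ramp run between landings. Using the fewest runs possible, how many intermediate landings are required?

At most 450 each: 1923/450 = 4.27, giving 5 ramp runs.
5 runs are separated by 4 intermediate landings.

4 intermediate landings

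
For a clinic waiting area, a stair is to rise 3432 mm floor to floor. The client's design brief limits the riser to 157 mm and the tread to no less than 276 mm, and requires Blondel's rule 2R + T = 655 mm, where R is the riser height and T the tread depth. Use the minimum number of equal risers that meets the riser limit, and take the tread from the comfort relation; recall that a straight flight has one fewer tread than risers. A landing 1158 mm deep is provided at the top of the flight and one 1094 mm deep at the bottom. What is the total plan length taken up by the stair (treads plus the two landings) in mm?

9455 mm

3432 / 157 = 21.86, so 22 risers are needed.
Each riser is 3432/22 = 156 mm (≤ 157 mm).
T = 655 − 2·156 = 343 mm, which satisfies the 276 mm minimum.
Treads = 22 − 1 = 21; going = 21 × 343 = 7203 mm.
Add landings: 7203 + 1158 + 1094 = 9455 mm.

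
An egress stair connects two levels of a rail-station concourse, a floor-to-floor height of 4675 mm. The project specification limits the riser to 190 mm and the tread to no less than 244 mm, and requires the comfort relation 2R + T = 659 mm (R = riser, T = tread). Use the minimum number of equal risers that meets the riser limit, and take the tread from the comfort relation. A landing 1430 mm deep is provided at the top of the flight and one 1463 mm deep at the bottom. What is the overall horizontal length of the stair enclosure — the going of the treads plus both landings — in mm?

9733 mm

⌈4675/190⌉ = 25 risers.
Each riser is 4675/25 = 187 mm (≤ 190 mm).
Tread T = 659 − 2 × 187 = 285 mm (≥ 244 mm).
25 risers give 24 treads; going = 24 × 285 = 6840 mm.
Enclosure = 6840 + 1430 + 1463 = 9733 mm.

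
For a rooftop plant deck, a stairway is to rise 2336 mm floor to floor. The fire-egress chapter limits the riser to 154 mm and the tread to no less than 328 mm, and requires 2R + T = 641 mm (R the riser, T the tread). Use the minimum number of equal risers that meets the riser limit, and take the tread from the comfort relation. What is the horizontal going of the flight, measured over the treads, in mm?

5235 mm

⌈2336/154⌉ = 16 risers.
Each riser is 2336/16 = 146 mm (≤ 154 mm).
T = 641 − 2·146 = 349 mm, which satisfies the 328 mm minimum.
Going = (16 − 1) × 349 = 5235 mm.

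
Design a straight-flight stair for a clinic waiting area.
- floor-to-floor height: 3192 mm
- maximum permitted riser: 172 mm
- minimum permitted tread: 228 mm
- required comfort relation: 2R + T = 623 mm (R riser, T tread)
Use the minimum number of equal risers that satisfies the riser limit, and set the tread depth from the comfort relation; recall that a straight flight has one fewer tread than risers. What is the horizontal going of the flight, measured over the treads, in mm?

3192 / 172 = 18.558 → round up to 19 risers.
Riser R = 3192 / 19 = 168 mm, within the 172 mm limit.
Tread T = 623 − 2 × 168 = 287 mm (≥ 228 mm).
Treads = 19 − 1 = 18; going = 18 × 287 = 5166 mm.

5166 mm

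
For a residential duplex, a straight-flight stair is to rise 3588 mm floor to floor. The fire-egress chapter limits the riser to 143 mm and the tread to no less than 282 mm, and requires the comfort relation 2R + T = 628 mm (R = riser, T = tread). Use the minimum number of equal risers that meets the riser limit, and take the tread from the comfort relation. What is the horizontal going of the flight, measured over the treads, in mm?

At most 143 each: 3588/143 = 25.09, giving 26 risers.
Each riser is 3588/26 = 138 mm (≤ 143 mm).
From 2R + T = 628: T = 628 − 276 = 352 mm.
Treads = 26 − 1 = 25; going = 25 × 352 = 8800 mm.

8800 mm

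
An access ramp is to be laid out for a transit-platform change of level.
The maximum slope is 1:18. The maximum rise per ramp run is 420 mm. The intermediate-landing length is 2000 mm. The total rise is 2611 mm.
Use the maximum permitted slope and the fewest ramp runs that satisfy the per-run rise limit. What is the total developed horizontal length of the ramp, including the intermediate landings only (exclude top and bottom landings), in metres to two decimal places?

⌈2611/420⌉ = 7 ramp runs. That means 6 intermediate landings.
Horizontal run for 2611 mm of rise at 1:18 is 2611 × 18 = 46998 mm.
Intermediate landings: 6 × 2000 = 12000 mm.
Total developed length = 46998 + 12000 = 58998 mm.
= 59.00 m.

59.00 m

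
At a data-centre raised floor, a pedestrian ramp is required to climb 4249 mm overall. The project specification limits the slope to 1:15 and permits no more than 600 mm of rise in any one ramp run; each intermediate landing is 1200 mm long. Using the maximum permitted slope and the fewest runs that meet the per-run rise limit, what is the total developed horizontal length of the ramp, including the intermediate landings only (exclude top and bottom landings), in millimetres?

72135 mm

4249 / 600 = 7.08, so 8 ramp runs are needed. That means 7 intermediate landings.
Ramp run (horizontal) at 1:15: 4249 × 15 = 63735 mm.
7 intermediate landings contribute 7 × 1200 = 8400 mm.
Developed length = 63735 + 8400 = 72135 mm.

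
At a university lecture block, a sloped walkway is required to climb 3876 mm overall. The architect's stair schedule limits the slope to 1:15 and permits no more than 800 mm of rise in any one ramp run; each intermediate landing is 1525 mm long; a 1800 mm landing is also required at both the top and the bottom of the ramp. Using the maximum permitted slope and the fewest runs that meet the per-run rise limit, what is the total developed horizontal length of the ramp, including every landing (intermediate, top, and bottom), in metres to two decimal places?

67.84 m

At most 800 each: 3876/800 = 4.84, giving 5 ramp runs. That means 4 intermediate landings.
Horizontal run for 3876 mm of rise at 1:15 is 3876 × 15 = 58140 mm.
4 intermediate landings contribute 4 × 1525 = 6100 mm.
Top and bottom landings: 2 × 1800 = 3600 mm.
Total = 58140 + 6100 + 3600 = 67840 mm.
= 67.84 m.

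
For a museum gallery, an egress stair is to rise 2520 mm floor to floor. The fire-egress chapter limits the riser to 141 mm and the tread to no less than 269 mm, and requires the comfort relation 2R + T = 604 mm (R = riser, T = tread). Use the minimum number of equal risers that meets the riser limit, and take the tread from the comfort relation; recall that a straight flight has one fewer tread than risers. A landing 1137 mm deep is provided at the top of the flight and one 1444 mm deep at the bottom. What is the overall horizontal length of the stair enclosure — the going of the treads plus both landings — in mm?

8089 mm

2520 / 141 = 17.87, so 18 risers are needed.
Riser R = 2520 / 18 = 140 mm, within the 141 mm limit.
Tread T = 604 − 2 × 140 = 324 mm (≥ 269 mm).
18 risers give 17 treads; going = 17 × 324 = 5508 mm.
Enclosure = 5508 + 1137 + 1444 = 8089 mm.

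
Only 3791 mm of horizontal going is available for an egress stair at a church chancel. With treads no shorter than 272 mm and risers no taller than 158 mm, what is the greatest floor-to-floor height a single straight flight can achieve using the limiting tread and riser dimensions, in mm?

3791 / 272 = 13.94, so 13 treads fit.
Risers = treads + 1 = 14.
Maximum height = 14 × 158 = 2212 mm.

2212 mm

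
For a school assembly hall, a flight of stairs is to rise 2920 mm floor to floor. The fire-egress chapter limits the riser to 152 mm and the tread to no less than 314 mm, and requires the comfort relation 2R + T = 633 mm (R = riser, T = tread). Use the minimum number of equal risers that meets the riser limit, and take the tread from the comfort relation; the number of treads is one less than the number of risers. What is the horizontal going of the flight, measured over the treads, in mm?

6479 mm

At most 152 each: 2920/152 = 19.21, giving 20 risers.
R = 2920 ÷ 20 = 146 mm.
Tread T = 633 − 2 × 146 = 341 mm (≥ 314 mm).
Treads = 20 − 1 = 19; going = 19 × 341 = 6479 mm.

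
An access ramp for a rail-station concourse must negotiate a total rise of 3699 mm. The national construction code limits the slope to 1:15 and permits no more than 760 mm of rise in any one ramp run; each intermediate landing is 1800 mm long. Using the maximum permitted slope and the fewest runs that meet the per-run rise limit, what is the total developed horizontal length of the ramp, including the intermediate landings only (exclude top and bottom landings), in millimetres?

⌈3699/760⌉ = 5 ramp runs. That means 4 intermediate landings.
Ramp run (horizontal) at 1:15: 3699 × 15 = 55485 mm.
4 intermediate landings contribute 4 × 1800 = 7200 mm.
Total developed length = 55485 + 7200 = 62685 mm.

62685 mm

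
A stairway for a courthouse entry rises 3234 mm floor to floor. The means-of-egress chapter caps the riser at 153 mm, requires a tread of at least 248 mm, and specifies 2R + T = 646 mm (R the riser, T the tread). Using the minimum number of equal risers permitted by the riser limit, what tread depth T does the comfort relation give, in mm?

352 mm

3234 / 153 = 21.137 → round up to 22 risers.
Riser R = 3234 / 22 = 147 mm, within the 153 mm limit.
From 2R + T = 646: T = 646 − 294 = 352 mm.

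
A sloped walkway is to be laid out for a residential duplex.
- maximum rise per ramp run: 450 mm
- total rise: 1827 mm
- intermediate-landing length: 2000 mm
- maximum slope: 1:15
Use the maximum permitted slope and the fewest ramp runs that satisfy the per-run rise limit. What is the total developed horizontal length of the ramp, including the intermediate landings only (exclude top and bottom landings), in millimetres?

⌈1827/450⌉ = 5 ramp runs. That means 4 intermediate landings.
Ramp run (horizontal) at 1:15: 1827 × 15 = 27405 mm.
4 intermediate landings contribute 4 × 2000 = 8000 mm.
Developed length = 27405 + 8000 = 35405 mm.

35405 mm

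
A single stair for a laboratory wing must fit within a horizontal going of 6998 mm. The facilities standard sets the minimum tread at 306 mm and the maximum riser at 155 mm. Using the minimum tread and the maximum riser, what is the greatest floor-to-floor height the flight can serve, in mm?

Treads that fit: ⌊6998 / 306⌋ = 22.
Risers = treads + 1 = 23.
Maximum height = 23 × 155 = 3565 mm.

3565 mm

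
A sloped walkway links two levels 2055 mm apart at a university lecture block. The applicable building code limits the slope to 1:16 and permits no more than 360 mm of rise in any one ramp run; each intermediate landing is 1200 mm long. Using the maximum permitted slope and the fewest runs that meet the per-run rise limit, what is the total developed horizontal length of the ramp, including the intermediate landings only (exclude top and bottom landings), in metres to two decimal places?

38.88 m

⌈2055/360⌉ = 6 ramp runs. That means 5 intermediate landings.
Ramp run (horizontal) at 1:16: 2055 × 16 = 32880 mm.
5 intermediate landings contribute 5 × 1200 = 6000 mm.
Developed length = 32880 + 6000 = 38880 mm.
= 38.88 m.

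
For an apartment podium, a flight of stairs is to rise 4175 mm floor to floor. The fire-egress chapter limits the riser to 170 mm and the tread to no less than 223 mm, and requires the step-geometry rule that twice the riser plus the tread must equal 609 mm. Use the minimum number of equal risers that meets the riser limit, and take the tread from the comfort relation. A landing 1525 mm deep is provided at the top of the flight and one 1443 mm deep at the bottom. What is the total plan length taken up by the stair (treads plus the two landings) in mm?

9568 mm

4175 / 170 = 24.56, so 25 risers are needed.
Each riser is 4175/25 = 167 mm (≤ 170 mm).
From 2R + T = 609: T = 609 − 334 = 275 mm.
25 risers give 24 treads; going = 24 × 275 = 6600 mm.
Add landings: 6600 + 1525 + 1443 = 9568 mm.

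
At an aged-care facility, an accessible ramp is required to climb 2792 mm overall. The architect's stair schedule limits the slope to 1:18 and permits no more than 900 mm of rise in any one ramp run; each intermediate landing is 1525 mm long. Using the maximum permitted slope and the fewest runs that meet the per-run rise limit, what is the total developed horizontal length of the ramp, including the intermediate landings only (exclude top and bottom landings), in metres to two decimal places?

54.83 m

2792 / 900 = 3.10, so 4 ramp runs are needed. That means 3 intermediate landings.
Horizontal run for 2792 mm of rise at 1:18 is 2792 × 18 = 50256 mm.
3 intermediate landings contribute 3 × 1525 = 4575 mm.
Developed length = 50256 + 4575 = 54831 mm.
= 54.83 m.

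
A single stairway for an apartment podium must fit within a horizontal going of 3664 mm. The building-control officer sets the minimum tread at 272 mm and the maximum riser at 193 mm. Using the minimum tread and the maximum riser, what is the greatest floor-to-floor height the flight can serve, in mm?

2702 mm

Treads that fit: ⌊3664 / 272⌋ = 13.
Risers = treads + 1 = 14.
Maximum height = 14 × 193 = 2702 mm.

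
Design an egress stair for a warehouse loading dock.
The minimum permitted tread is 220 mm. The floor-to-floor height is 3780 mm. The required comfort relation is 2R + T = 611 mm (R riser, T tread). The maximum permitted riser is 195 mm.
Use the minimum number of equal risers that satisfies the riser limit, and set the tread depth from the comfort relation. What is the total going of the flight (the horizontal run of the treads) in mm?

4427 mm

⌈3780/195⌉ = 20 risers.
R = 3780 ÷ 20 = 189 mm.
From 2R + T = 611: T = 611 − 378 = 233 mm.
20 risers give 19 treads; going = 19 × 233 = 4427 mm.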